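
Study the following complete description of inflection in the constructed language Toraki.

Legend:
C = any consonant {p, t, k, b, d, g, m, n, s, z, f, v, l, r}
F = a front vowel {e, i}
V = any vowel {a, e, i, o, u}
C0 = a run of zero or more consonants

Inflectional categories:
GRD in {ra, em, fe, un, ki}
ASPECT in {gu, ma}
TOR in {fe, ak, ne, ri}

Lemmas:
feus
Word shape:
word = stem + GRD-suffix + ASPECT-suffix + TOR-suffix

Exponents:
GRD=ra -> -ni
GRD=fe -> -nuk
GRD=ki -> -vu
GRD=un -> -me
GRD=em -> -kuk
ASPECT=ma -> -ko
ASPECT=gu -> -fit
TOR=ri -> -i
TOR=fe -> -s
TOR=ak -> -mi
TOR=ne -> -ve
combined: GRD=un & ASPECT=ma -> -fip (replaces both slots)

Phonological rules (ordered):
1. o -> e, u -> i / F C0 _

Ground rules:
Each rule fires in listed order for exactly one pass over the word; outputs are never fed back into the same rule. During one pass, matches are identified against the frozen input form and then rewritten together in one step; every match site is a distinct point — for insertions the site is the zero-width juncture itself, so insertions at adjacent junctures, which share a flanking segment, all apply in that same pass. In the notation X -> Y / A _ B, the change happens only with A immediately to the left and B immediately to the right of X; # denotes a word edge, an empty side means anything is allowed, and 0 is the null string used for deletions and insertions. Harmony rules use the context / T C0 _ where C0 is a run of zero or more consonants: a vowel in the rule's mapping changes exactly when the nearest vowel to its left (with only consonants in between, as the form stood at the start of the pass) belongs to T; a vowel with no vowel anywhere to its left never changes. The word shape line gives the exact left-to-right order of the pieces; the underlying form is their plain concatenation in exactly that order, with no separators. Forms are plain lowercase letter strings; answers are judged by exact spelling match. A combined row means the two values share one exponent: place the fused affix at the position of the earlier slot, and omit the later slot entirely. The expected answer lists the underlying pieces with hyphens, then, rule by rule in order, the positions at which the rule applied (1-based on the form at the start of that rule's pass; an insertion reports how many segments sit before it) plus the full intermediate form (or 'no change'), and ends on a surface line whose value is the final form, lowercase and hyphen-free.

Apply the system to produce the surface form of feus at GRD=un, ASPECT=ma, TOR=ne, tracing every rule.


underlying: feus-fip-ve
1. o -> e, u -> i / F C0 _: fires at position(s) 3: feisfipve
surface: feisfipve


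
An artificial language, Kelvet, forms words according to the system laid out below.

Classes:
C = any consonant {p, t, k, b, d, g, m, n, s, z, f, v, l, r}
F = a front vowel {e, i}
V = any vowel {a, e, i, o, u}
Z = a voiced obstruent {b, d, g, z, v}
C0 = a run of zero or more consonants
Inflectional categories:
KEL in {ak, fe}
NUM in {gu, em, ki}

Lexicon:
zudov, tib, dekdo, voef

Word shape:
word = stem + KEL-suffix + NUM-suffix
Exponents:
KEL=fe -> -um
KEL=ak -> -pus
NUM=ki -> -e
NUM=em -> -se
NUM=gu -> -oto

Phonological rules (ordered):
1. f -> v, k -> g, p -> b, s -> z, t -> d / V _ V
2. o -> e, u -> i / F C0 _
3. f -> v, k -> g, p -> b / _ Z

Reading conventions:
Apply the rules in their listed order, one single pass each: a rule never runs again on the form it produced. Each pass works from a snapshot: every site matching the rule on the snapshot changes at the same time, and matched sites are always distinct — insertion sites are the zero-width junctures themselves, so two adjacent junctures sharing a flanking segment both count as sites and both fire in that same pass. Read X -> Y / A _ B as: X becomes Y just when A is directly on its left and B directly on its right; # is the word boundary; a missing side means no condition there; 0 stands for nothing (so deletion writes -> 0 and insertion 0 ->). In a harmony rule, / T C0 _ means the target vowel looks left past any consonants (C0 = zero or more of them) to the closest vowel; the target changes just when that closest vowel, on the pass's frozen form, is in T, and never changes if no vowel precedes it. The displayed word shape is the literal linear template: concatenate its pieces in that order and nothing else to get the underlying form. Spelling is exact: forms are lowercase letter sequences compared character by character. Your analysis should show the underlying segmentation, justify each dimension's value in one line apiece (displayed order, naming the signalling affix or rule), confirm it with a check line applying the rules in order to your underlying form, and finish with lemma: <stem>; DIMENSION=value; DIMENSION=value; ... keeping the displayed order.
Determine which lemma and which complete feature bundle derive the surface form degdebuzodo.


underlying: dekdo-pus-oto
KEL=ak - signalled by the affix -pus
NUM=gu - signalled by the affix -oto
check: dekdopusoto -> dekdobuzodo -> dekdebuzodo -> degdebuzodo
lemma: dekdo; KEL=ak; NUM=gu


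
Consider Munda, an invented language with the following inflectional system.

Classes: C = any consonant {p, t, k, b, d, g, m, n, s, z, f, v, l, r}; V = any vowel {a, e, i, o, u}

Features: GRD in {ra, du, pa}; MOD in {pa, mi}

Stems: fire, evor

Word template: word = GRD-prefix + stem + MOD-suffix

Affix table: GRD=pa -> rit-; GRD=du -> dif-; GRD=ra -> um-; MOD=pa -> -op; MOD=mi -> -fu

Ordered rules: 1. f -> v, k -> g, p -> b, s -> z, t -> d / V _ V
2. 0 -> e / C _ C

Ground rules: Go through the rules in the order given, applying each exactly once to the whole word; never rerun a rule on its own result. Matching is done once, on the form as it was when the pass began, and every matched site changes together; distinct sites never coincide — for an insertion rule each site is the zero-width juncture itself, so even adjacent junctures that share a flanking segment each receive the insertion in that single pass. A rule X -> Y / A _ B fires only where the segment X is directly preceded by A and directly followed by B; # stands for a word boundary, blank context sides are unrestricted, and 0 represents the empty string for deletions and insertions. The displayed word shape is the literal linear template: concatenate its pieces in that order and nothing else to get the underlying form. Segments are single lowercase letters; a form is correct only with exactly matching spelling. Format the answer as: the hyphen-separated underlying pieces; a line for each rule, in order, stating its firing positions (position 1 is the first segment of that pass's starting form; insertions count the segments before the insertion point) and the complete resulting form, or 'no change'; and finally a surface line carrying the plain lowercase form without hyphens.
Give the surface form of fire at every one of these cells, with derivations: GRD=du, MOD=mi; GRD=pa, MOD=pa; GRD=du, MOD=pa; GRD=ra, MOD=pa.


cell GRD=du, MOD=mi:
underlying: dif-fire-fu
1. f -> v, k -> g, p -> b, s -> z, t -> d / V _ V: fires at position(s) 8: diffirevu
2. 0 -> e / C _ C: inserts after position(s) 3: difefirevu
surface: difefirevu

cell GRD=pa, MOD=pa:
underlying: rit-fire-op
1. f -> v, k -> g, p -> b, s -> z, t -> d / V _ V: no change
2. 0 -> e / C _ C: inserts after position(s) 3: ritefireop
surface: ritefireop

cell GRD=du, MOD=pa:
underlying: dif-fire-op
1. f -> v, k -> g, p -> b, s -> z, t -> d / V _ V: no change
2. 0 -> e / C _ C: inserts after position(s) 3: difefireop
surface: difefireop

cell GRD=ra, MOD=pa:
underlying: um-fire-op
1. f -> v, k -> g, p -> b, s -> z, t -> d / V _ V: no change
2. 0 -> e / C _ C: inserts after position(s) 2: umefireop
surface: umefireop


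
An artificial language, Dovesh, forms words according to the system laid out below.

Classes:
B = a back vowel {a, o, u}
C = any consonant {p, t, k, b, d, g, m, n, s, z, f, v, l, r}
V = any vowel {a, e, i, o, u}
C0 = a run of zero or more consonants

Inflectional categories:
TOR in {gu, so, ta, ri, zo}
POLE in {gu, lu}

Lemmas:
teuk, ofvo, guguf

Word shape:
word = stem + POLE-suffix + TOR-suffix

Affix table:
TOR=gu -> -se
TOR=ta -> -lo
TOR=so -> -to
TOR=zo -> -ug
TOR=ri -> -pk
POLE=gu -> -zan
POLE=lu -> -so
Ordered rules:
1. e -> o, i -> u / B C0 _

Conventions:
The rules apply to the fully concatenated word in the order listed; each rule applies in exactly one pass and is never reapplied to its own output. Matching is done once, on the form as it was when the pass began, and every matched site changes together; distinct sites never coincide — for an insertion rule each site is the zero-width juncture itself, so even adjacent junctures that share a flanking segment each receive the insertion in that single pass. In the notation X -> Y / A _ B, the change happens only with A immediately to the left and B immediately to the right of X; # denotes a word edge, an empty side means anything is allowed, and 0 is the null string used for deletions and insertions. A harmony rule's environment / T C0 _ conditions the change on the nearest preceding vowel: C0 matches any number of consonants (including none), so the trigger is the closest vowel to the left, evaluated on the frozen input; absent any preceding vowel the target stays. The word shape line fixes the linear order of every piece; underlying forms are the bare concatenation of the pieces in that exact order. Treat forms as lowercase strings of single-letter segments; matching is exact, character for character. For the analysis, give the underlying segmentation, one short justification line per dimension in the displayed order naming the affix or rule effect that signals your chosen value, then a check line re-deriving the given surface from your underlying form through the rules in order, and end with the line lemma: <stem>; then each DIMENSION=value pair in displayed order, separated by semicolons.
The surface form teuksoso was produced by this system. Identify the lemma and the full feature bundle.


underlying: teuk-so-se
TOR=gu - signalled by the affix -se
POLE=lu - signalled by the affix -so
check: teuksose -> teuksoso
lemma: teuk; TOR=gu; POLE=lu


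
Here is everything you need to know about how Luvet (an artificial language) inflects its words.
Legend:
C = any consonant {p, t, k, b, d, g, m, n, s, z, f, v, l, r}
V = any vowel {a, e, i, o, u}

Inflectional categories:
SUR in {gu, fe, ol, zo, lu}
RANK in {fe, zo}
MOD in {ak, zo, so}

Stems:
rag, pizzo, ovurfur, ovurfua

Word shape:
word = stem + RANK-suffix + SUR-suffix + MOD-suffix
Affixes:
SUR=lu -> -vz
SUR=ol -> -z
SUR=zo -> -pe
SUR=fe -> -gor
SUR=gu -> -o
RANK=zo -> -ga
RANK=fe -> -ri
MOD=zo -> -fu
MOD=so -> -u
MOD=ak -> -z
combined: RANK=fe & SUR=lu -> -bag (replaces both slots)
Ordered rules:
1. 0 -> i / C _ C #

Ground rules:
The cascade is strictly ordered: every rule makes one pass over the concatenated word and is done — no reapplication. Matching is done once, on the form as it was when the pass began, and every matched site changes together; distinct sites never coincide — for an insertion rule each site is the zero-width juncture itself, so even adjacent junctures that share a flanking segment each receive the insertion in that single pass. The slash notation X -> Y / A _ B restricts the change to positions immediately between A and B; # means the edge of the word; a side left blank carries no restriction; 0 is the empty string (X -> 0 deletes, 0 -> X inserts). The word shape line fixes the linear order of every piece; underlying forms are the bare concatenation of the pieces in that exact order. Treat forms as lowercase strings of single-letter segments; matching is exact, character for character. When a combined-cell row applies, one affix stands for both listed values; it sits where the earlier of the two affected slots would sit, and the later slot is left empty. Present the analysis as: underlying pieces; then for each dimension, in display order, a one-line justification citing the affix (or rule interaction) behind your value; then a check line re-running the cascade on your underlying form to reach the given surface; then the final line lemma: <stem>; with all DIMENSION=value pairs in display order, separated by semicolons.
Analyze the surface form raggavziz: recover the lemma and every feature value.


underlying: rag-ga-vz-z
SUR=lu - signalled by the affix -vz
RANK=zo - signalled by the affix -ga
MOD=ak - signalled by the affix -z
check: raggavzz -> raggavziz
lemma: rag; SUR=lu; RANK=zo; MOD=ak


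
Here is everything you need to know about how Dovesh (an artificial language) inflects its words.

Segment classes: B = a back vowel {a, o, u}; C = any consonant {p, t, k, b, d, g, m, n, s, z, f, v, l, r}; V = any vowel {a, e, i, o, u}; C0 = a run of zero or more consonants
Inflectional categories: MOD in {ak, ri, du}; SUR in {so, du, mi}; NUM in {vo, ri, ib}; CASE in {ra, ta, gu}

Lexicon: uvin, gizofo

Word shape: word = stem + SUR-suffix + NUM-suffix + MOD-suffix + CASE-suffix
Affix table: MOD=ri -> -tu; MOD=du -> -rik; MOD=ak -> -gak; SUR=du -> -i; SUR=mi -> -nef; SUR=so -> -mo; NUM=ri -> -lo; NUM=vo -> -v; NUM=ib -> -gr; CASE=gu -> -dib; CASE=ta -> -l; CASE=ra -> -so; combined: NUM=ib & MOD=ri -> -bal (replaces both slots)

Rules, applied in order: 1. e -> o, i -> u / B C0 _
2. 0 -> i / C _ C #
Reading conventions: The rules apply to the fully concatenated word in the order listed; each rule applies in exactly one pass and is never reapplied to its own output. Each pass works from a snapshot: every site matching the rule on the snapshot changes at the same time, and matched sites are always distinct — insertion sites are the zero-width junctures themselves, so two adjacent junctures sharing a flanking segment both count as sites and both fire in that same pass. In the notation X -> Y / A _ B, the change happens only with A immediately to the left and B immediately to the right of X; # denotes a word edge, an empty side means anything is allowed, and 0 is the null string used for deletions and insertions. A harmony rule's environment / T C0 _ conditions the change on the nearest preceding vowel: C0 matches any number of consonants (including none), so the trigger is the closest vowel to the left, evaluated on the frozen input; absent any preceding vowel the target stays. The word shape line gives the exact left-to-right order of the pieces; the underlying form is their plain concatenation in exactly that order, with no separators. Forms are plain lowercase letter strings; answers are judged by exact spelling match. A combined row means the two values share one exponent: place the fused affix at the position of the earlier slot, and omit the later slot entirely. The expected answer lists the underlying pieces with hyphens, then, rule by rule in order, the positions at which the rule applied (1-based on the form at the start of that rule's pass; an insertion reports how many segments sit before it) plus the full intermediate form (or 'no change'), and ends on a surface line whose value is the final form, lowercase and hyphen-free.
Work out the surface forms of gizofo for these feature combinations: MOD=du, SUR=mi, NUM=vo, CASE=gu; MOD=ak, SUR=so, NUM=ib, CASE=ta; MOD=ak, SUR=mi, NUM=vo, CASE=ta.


cell MOD=du, SUR=mi, NUM=vo, CASE=gu:
underlying: gizofo-nef-v-rik-dib
1. e -> o, i -> u / B C0 _: fires at position(s) 8: gizofonofvrikdib
2. 0 -> i / C _ C #: no change
surface: gizofonofvrikdib

cell MOD=ak, SUR=so, NUM=ib, CASE=ta:
underlying: gizofo-mo-gr-gak-l
1. e -> o, i -> u / B C0 _: no change
2. 0 -> i / C _ C #: inserts after position(s) 13: gizofomogrgakil
surface: gizofomogrgakil

cell MOD=ak, SUR=mi, NUM=vo, CASE=ta:
underlying: gizofo-nef-v-gak-l
1. e -> o, i -> u / B C0 _: fires at position(s) 8: gizofonofvgakl
2. 0 -> i / C _ C #: inserts after position(s) 13: gizofonofvgakil
surface: gizofonofvgakil


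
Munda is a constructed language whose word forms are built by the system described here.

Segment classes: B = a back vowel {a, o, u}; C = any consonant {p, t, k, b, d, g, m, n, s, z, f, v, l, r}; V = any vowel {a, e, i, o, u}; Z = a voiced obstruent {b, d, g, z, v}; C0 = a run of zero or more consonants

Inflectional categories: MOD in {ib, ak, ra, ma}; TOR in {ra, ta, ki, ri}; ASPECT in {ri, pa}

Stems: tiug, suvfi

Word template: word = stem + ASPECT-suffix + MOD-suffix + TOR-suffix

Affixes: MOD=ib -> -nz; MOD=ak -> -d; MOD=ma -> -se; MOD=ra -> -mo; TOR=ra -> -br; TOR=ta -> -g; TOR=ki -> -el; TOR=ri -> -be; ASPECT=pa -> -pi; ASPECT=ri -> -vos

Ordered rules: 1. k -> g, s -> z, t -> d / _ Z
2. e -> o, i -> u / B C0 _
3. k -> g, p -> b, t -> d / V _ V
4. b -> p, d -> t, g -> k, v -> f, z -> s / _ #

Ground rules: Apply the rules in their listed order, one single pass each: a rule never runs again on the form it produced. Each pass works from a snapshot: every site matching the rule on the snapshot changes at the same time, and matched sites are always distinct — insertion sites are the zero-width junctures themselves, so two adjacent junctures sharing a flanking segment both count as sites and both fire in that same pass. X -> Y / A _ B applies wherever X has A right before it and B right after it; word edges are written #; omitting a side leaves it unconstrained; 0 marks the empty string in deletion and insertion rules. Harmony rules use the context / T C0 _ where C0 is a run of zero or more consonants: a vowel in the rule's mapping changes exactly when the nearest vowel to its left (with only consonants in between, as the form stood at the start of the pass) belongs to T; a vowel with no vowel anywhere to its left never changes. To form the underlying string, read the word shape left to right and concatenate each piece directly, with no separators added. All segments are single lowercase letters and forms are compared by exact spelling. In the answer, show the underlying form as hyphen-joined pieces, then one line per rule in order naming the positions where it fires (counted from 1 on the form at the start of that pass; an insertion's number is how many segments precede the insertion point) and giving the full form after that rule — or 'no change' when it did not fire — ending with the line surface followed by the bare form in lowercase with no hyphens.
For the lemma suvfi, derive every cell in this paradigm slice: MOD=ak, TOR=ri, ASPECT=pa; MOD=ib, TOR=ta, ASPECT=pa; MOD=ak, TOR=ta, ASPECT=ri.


cell MOD=ak, TOR=ri, ASPECT=pa:
underlying: suvfi-pi-d-be
1. k -> g, s -> z, t -> d / _ Z: no change
2. e -> o, i -> u / B C0 _: fires at position(s) 5: suvfupidbe
3. k -> g, p -> b, t -> d / V _ V: fires at position(s) 6: suvfubidbe
4. b -> p, d -> t, g -> k, v -> f, z -> s / _ #: no change
surface: suvfubidbe

cell MOD=ib, TOR=ta, ASPECT=pa:
underlying: suvfi-pi-nz-g
1. k -> g, s -> z, t -> d / _ Z: no change
2. e -> o, i -> u / B C0 _: fires at position(s) 5: suvfupinzg
3. k -> g, p -> b, t -> d / V _ V: fires at position(s) 6: suvfubinzg
4. b -> p, d -> t, g -> k, v -> f, z -> s / _ #: fires at position(s) 10: suvfubinzk
surface: suvfubinzk

cell MOD=ak, TOR=ta, ASPECT=ri:
underlying: suvfi-vos-d-g
1. k -> g, s -> z, t -> d / _ Z: fires at position(s) 8: suvfivozdg
2. e -> o, i -> u / B C0 _: fires at position(s) 5: suvfuvozdg
3. k -> g, p -> b, t -> d / V _ V: no change
4. b -> p, d -> t, g -> k, v -> f, z -> s / _ #: fires at position(s) 10: suvfuvozdk
surface: suvfuvozdk


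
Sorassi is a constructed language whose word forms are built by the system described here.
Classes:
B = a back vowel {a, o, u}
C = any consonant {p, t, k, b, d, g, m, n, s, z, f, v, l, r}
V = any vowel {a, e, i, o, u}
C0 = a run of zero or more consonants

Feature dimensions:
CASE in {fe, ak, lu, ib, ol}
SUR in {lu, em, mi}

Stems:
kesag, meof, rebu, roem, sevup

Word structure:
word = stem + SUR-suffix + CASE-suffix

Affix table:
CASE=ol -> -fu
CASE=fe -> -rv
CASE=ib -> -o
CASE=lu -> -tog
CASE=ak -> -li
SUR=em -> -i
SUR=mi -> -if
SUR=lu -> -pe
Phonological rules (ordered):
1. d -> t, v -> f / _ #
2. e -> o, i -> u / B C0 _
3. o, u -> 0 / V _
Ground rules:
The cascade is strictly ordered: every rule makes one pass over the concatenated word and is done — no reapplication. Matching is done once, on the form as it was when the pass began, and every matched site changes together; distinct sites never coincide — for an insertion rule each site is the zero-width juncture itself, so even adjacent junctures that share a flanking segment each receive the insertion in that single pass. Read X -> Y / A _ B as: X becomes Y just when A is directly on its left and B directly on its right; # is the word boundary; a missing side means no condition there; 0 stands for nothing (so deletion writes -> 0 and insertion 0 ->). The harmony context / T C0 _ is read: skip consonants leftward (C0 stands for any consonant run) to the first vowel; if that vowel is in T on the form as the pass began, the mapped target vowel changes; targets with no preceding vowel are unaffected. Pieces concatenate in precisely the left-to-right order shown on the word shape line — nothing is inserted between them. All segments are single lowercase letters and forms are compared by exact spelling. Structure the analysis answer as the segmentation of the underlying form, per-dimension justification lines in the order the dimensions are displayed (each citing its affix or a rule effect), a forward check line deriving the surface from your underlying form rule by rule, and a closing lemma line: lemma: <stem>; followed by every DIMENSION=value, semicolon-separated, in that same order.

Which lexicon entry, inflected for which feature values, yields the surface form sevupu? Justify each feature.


underlying: sevup-i-o
CASE=ib - signalled by the affix -o
SUR=em - signalled by the affix -i
check: sevupio -> sevupio -> sevupuo -> sevupu
lemma: sevup; CASE=ib; SUR=em


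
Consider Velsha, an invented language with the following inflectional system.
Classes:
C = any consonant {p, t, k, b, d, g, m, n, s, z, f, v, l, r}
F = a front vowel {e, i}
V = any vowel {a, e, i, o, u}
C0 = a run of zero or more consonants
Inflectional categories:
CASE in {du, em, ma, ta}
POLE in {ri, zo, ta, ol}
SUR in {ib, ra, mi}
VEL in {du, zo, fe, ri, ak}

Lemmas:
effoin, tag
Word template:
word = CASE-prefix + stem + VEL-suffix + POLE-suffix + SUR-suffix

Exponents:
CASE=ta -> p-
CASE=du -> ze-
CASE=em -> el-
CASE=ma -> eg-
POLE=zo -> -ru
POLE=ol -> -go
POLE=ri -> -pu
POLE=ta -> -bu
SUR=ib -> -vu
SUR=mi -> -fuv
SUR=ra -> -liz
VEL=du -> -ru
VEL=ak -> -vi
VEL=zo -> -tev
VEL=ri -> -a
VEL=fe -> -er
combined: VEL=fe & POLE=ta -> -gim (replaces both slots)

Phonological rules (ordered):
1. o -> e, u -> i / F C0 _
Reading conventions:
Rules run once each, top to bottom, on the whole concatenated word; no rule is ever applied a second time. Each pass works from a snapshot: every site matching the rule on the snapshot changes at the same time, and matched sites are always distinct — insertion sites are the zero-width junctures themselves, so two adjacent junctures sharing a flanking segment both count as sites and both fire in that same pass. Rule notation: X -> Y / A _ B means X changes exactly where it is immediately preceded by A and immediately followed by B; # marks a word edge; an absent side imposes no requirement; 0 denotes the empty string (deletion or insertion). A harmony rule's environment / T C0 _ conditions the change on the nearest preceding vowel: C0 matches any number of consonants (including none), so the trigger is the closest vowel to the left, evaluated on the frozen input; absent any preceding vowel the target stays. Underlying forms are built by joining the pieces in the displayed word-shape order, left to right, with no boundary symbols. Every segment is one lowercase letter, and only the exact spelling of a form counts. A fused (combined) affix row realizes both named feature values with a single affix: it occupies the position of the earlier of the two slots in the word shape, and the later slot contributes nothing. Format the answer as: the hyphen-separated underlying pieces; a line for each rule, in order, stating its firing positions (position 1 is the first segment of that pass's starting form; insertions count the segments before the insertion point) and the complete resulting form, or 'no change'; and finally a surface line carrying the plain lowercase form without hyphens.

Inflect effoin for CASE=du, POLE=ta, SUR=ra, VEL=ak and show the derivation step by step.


underlying: ze-effoin-vi-bu-liz
1. o -> e, u -> i / F C0 _: fires at position(s) 6, 12: zeeffeinvibiliz
surface: zeeffeinvibiliz


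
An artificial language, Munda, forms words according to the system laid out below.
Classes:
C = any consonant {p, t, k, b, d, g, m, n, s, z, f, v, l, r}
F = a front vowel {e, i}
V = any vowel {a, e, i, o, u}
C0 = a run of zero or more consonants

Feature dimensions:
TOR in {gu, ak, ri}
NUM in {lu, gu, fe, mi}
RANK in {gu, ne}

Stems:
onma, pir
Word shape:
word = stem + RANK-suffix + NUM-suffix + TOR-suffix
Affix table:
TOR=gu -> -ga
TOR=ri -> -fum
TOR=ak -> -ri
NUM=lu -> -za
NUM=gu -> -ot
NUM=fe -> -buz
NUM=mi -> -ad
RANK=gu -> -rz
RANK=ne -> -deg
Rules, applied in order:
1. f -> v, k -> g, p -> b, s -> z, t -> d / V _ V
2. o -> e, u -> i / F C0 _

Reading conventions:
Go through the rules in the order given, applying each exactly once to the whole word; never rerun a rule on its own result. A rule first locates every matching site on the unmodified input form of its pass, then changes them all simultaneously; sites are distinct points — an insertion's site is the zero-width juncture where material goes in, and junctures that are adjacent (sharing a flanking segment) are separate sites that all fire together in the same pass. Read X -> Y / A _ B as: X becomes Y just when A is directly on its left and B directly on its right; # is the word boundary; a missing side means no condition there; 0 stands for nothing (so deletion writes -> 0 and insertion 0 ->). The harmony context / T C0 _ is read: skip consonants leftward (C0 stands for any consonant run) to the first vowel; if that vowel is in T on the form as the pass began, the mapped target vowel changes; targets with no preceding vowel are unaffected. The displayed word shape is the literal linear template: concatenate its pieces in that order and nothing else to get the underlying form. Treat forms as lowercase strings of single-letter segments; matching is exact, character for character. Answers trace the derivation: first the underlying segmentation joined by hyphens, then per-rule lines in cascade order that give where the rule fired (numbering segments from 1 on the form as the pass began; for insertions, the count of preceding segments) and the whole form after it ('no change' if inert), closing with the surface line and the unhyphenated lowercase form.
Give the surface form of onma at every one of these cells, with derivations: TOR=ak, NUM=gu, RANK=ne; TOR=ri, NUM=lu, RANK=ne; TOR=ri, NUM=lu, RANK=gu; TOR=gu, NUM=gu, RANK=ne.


cell TOR=ak, NUM=gu, RANK=ne:
underlying: onma-deg-ot-ri
1. f -> v, k -> g, p -> b, s -> z, t -> d / V _ V: no change
2. o -> e, u -> i / F C0 _: fires at position(s) 8: onmadegetri
surface: onmadegetri

cell TOR=ri, NUM=lu, RANK=ne:
underlying: onma-deg-za-fum
1. f -> v, k -> g, p -> b, s -> z, t -> d / V _ V: fires at position(s) 10: onmadegzavum
2. o -> e, u -> i / F C0 _: no change
surface: onmadegzavum

cell TOR=ri, NUM=lu, RANK=gu:
underlying: onma-rz-za-fum
1. f -> v, k -> g, p -> b, s -> z, t -> d / V _ V: fires at position(s) 9: onmarzzavum
2. o -> e, u -> i / F C0 _: no change
surface: onmarzzavum

cell TOR=gu, NUM=gu, RANK=ne:
underlying: onma-deg-ot-ga
1. f -> v, k -> g, p -> b, s -> z, t -> d / V _ V: no change
2. o -> e, u -> i / F C0 _: fires at position(s) 8: onmadegetga
surface: onmadegetga


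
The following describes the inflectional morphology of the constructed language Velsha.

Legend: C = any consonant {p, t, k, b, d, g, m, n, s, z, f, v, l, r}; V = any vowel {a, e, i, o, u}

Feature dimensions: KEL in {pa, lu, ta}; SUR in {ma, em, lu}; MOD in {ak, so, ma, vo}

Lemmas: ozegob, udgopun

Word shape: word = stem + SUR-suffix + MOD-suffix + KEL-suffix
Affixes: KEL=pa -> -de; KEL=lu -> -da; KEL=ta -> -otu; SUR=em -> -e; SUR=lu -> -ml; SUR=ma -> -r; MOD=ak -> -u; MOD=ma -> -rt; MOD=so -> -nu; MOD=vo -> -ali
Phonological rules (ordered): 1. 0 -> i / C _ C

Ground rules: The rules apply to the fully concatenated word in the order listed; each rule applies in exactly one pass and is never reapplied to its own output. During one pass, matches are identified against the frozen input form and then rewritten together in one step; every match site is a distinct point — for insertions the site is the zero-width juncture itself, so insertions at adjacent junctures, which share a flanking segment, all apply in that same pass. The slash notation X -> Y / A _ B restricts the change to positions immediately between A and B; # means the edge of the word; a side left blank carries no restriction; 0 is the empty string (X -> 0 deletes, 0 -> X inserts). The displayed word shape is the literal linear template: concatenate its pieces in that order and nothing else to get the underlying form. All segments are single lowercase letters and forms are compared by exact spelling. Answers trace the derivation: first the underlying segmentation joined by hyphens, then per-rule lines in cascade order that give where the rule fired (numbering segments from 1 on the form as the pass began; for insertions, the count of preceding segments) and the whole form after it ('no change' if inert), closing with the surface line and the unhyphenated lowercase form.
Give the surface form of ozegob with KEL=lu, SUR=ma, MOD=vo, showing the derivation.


underlying: ozegob-r-ali-da
1. 0 -> i / C _ C: inserts after position(s) 6: ozegobiralida
surface: ozegobiralida


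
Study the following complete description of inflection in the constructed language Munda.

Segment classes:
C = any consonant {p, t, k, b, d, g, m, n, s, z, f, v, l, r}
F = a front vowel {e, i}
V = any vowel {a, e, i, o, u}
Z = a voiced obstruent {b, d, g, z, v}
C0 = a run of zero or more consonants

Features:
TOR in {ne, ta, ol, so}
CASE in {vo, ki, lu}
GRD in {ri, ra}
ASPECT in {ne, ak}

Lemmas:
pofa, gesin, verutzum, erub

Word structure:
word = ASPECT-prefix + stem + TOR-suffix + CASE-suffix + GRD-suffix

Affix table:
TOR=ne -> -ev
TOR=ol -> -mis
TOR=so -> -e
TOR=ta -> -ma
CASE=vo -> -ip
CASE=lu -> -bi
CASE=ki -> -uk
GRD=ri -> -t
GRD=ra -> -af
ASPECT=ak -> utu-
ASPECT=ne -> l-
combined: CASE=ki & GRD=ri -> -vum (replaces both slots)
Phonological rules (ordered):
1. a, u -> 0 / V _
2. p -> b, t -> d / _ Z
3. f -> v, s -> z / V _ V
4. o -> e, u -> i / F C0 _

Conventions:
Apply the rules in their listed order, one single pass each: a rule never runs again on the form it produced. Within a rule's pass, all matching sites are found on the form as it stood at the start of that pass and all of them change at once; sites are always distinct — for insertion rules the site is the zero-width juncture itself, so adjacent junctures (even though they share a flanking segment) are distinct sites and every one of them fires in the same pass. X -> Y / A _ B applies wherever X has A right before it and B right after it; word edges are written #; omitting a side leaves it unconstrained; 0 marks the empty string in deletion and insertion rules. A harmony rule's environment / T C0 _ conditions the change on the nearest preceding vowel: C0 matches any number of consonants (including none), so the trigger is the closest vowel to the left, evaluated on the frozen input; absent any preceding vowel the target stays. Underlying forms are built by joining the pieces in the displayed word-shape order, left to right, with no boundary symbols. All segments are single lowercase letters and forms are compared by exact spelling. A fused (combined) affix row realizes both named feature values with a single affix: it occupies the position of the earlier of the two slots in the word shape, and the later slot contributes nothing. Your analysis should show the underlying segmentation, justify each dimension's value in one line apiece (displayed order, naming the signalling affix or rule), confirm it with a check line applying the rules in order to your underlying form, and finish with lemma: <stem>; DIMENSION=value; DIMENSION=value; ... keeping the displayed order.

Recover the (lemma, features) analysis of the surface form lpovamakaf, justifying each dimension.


underlying: l-pofa-ma-uk-af
TOR=ta - signalled by the affix -ma
CASE=ki - signalled by the affix -uk
GRD=ra - signalled by the affix -af
ASPECT=ne - signalled by the affix l-
check: lpofamaukaf -> lpofamakaf -> lpofamakaf -> lpovamakaf -> lpovamakaf
lemma: pofa; TOR=ta; CASE=ki; GRD=ra; ASPECT=ne


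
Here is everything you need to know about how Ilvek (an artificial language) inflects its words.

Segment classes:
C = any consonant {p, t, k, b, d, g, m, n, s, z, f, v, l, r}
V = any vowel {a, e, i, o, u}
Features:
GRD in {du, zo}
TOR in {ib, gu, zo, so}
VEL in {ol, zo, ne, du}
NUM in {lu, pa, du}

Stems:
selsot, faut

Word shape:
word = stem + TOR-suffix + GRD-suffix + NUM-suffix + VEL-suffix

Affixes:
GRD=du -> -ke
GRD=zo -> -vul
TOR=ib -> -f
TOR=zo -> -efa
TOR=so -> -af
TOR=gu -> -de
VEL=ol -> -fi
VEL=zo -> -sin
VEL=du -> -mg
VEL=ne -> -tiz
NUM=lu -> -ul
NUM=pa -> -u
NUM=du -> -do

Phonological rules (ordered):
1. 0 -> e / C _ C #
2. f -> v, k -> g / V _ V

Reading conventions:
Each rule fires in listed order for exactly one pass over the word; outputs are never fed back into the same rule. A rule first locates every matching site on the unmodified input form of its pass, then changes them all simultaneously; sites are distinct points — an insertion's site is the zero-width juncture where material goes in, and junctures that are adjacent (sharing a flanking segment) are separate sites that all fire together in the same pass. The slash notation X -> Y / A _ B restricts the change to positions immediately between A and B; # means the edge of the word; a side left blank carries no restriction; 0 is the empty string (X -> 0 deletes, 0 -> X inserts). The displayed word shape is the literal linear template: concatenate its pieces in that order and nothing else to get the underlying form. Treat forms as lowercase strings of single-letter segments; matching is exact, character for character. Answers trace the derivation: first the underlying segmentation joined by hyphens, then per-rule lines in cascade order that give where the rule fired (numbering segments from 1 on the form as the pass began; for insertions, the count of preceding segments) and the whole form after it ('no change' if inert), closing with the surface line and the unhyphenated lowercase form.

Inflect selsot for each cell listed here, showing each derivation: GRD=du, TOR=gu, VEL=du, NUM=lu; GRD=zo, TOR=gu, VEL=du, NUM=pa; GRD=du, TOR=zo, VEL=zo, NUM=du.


cell GRD=du, TOR=gu, VEL=du, NUM=lu:
underlying: selsot-de-ke-ul-mg
1. 0 -> e / C _ C #: inserts after position(s) 13: selsotdekeulmeg
2. f -> v, k -> g / V _ V: fires at position(s) 9: selsotdegeulmeg
surface: selsotdegeulmeg

cell GRD=zo, TOR=gu, VEL=du, NUM=pa:
underlying: selsot-de-vul-u-mg
1. 0 -> e / C _ C #: inserts after position(s) 13: selsotdevulumeg
2. f -> v, k -> g / V _ V: no change
surface: selsotdevulumeg

cell GRD=du, TOR=zo, VEL=zo, NUM=du:
underlying: selsot-efa-ke-do-sin
1. 0 -> e / C _ C #: no change
2. f -> v, k -> g / V _ V: fires at position(s) 8, 10: selsotevagedosin
surface: selsotevagedosin


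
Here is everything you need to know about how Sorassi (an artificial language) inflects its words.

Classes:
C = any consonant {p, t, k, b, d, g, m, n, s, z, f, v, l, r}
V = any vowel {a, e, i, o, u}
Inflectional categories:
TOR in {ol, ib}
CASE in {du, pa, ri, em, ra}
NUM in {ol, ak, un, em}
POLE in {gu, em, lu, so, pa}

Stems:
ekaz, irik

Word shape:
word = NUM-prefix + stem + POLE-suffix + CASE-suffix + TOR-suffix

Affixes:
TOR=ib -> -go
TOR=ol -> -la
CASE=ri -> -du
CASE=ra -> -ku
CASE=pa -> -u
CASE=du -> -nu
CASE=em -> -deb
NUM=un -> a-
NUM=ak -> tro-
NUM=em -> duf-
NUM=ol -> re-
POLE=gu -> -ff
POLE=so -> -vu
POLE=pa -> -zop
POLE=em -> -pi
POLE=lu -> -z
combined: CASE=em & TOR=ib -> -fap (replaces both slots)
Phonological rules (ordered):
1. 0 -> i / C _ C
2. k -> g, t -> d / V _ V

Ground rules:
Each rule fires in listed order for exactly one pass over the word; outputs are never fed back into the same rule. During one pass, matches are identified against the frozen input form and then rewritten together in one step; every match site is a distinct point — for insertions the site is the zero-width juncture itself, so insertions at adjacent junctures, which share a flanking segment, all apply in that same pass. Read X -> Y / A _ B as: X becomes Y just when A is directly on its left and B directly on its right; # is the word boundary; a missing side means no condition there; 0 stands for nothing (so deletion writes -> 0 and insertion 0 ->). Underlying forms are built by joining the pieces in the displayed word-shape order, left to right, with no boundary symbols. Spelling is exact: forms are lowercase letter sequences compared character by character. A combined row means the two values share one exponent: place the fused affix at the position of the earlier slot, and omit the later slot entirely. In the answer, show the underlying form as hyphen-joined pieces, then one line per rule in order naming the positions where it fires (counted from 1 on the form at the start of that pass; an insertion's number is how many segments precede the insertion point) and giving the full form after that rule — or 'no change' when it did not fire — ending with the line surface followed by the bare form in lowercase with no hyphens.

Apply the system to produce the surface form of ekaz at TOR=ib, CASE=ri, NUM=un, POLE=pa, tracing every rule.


underlying: a-ekaz-zop-du-go
1. 0 -> i / C _ C: inserts after position(s) 5, 8: aekazizopidugo
2. k -> g, t -> d / V _ V: fires at position(s) 3: aegazizopidugo
surface: aegazizopidugo


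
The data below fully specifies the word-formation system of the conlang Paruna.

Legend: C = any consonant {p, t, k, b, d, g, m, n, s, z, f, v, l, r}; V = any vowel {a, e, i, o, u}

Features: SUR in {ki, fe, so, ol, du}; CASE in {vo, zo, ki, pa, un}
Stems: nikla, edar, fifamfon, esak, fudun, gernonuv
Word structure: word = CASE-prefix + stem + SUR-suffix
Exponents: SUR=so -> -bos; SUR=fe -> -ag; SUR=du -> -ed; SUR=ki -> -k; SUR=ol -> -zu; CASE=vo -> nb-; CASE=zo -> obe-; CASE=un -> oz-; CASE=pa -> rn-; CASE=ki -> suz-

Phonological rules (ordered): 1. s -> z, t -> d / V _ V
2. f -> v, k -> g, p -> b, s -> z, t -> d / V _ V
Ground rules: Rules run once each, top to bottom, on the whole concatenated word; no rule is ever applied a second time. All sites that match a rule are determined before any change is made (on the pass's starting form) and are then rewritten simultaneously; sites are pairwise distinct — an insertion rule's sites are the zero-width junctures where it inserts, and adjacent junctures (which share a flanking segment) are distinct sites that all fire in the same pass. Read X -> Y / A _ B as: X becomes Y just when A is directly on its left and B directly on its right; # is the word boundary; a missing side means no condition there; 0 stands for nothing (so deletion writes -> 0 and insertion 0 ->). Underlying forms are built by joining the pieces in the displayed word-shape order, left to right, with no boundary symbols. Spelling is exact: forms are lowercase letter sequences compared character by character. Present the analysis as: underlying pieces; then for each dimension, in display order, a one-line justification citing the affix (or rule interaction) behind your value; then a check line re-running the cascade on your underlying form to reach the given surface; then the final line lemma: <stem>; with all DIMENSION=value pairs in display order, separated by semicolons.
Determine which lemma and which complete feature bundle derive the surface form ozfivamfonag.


underlying: oz-fifamfon-ag
SUR=fe - signalled by the affix -ag
CASE=un - signalled by the affix oz-
check: ozfifamfonag -> ozfifamfonag -> ozfivamfonag
lemma: fifamfon; SUR=fe; CASE=un


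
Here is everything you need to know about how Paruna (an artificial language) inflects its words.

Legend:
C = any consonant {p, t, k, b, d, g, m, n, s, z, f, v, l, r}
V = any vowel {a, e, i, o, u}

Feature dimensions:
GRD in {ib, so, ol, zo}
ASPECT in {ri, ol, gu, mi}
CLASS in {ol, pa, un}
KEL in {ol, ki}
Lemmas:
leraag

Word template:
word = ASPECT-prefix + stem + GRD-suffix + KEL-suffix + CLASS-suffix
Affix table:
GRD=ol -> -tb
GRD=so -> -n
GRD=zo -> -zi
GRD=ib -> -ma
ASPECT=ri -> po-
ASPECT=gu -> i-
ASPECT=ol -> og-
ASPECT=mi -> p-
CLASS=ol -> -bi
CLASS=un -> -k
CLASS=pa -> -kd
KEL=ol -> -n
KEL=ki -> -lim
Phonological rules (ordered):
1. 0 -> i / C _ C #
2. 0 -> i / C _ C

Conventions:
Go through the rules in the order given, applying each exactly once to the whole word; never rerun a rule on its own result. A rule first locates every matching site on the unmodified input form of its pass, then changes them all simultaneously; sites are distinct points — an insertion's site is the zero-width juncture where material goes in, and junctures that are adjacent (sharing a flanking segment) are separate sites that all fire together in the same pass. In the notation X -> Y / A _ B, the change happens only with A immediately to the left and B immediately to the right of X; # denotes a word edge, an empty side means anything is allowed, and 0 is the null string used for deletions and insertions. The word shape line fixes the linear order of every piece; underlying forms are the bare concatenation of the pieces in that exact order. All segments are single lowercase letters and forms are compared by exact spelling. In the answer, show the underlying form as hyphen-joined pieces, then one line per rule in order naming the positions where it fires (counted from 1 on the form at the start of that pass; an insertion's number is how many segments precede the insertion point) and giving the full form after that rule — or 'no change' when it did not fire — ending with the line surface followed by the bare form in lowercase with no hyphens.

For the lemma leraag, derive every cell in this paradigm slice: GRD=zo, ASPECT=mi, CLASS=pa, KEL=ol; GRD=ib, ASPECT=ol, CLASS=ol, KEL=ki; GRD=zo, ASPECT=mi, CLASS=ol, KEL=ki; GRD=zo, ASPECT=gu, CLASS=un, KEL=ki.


cell GRD=zo, ASPECT=mi, CLASS=pa, KEL=ol:
underlying: p-leraag-zi-n-kd
1. 0 -> i / C _ C #: inserts after position(s) 11: pleraagzinkid
2. 0 -> i / C _ C: inserts after position(s) 1, 7, 10: pileraagizinikid
surface: pileraagizinikid

cell GRD=ib, ASPECT=ol, CLASS=ol, KEL=ki:
underlying: og-leraag-ma-lim-bi
1. 0 -> i / C _ C #: no change
2. 0 -> i / C _ C: inserts after position(s) 2, 8, 13: ogileraagimalimibi
surface: ogileraagimalimibi

cell GRD=zo, ASPECT=mi, CLASS=ol, KEL=ki:
underlying: p-leraag-zi-lim-bi
1. 0 -> i / C _ C #: no change
2. 0 -> i / C _ C: inserts after position(s) 1, 7, 12: pileraagizilimibi
surface: pileraagizilimibi

cell GRD=zo, ASPECT=gu, CLASS=un, KEL=ki:
underlying: i-leraag-zi-lim-k
1. 0 -> i / C _ C #: inserts after position(s) 12: ileraagzilimik
2. 0 -> i / C _ C: inserts after position(s) 7: ileraagizilimik
surface: ileraagizilimik
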